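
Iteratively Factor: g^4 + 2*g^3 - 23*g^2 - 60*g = (g - 5)*(g^3 + 7*g^2 + 12*g) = (g - 5)*(g + 3)*(g^2 + 4*g) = g*(g - 5)*(g + 3)*(g + 4)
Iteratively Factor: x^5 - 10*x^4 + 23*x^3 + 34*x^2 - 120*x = (x - 4)*(x^4 - 6*x^3 - x^2 + 30*x) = (x - 5)*(x - 4)*(x^3 - x^2 - 6*x) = (x - 5)*(x - 4)*(x + 2)*(x^2 - 3*x) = x*(x - 5)*(x - 4)*(x + 2)*(x - 3)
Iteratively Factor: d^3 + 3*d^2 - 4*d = (d - 1)*(d^2 + 4*d) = (d - 1)*(d + 4)*(d)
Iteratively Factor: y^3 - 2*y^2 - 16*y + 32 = (y - 2)*(y^2 - 16) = (y - 2)*(y + 4)*(y - 4)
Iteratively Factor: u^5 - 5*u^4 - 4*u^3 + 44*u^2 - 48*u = (u - 4)*(u^4 - u^3 - 8*u^2 + 12*u) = u*(u - 4)*(u^3 - u^2 - 8*u + 12) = u*(u - 4)*(u - 2)*(u^2 + u - 6) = u*(u - 4)*(u - 2)^2*(u + 3)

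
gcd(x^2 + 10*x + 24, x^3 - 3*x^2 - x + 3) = 1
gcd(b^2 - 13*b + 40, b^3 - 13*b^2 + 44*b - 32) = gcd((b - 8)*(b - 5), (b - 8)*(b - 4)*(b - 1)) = b - 8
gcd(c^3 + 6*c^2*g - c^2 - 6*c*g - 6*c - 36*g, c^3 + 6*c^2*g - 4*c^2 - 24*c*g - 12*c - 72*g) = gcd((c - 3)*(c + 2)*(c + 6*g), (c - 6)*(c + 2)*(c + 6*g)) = c^2 + 6*c*g + 2*c + 12*g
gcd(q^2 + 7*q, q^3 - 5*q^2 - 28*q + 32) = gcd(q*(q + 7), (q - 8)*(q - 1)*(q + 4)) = 1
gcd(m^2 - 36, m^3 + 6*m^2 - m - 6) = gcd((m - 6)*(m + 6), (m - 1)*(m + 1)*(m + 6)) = m + 6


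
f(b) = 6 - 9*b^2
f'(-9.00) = 162.00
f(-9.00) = -723.00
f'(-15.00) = 270.00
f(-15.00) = -2019.00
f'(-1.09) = 19.62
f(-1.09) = -4.69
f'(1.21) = -21.78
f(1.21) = -7.18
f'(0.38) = -6.84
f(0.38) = 4.70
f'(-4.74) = 85.32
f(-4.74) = -196.21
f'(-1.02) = 18.36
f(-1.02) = -3.36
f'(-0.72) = 12.96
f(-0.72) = 1.33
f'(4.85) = -87.30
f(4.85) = -205.70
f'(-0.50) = 9.00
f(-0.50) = 3.75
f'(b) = -18*b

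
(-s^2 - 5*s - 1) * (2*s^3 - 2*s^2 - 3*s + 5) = -2*s^5 - 8*s^4 + 11*s^3 + 12*s^2 - 22*s - 5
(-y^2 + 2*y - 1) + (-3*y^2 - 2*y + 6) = 5 - 4*y^2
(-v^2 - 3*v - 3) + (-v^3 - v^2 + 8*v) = -v^3 - 2*v^2 + 5*v - 3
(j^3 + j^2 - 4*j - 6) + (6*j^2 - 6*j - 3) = j^3 + 7*j^2 - 10*j - 9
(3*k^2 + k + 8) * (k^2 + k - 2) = 3*k^4 + 4*k^3 + 3*k^2 + 6*k - 16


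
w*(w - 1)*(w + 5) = w^3 + 4*w^2 - 5*w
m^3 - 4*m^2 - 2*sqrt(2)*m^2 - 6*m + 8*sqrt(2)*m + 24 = (m - 4)*(m - 3*sqrt(2))*(m + sqrt(2))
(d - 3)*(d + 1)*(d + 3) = d^3 + d^2 - 9*d - 9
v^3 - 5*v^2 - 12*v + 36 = (v - 6)*(v - 2)*(v + 3)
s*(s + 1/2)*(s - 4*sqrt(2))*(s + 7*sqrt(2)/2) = s^4 - sqrt(2)*s^3/2 + s^3/2 - 28*s^2 - sqrt(2)*s^2/4 - 14*s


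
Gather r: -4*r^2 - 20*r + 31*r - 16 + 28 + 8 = -4*r^2 + 11*r + 20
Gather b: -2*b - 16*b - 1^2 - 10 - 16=-18*b - 27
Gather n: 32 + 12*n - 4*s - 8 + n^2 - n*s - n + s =n^2 + n*(11 - s) - 3*s + 24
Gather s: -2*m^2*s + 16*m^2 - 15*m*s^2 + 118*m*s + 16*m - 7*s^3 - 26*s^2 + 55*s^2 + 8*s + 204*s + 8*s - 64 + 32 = 16*m^2 + 16*m - 7*s^3 + s^2*(29 - 15*m) + s*(-2*m^2 + 118*m + 220) - 32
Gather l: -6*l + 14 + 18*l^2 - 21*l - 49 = 18*l^2 - 27*l - 35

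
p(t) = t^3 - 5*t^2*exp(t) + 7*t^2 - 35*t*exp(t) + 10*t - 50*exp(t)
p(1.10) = -263.24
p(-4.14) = 7.77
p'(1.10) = -393.21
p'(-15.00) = 475.00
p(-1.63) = -3.25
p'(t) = -5*t^2*exp(t) + 3*t^2 - 45*t*exp(t) + 14*t - 85*exp(t) + 10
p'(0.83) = -264.80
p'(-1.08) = -15.96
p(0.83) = -175.49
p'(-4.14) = 3.71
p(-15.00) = -1950.00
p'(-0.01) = -73.85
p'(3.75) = -13674.80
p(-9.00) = -252.02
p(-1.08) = -10.02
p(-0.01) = -49.26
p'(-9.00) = 126.99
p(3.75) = -10508.04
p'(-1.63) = -9.73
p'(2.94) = -4850.83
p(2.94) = -3594.42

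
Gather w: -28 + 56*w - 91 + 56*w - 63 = 112*w - 182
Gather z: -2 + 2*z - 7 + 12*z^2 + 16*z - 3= 12*z^2 + 18*z - 12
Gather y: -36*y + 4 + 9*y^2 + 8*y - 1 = 9*y^2 - 28*y + 3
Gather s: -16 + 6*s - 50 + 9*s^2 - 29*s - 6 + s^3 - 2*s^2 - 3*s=s^3 + 7*s^2 - 26*s - 72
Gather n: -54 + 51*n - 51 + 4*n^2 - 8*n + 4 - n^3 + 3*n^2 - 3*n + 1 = -n^3 + 7*n^2 + 40*n - 100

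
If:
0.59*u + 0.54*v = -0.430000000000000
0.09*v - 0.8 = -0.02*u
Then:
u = -11.13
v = 11.36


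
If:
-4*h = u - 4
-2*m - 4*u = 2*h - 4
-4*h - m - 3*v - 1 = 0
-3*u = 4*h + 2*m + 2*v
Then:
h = 5/2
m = 23/2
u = -6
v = -15/2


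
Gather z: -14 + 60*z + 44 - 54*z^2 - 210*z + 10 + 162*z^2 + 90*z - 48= 108*z^2 - 60*z - 8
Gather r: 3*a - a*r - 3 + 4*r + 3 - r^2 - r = 3*a - r^2 + r*(3 - a)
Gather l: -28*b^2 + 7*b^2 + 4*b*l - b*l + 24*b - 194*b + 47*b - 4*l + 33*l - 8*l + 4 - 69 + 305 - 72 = -21*b^2 - 123*b + l*(3*b + 21) + 168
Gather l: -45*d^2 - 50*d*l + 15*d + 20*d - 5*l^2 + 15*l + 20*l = -45*d^2 + 35*d - 5*l^2 + l*(35 - 50*d)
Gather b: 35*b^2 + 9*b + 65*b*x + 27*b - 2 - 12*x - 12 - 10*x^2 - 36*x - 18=35*b^2 + b*(65*x + 36) - 10*x^2 - 48*x - 32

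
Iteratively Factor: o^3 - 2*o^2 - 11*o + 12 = (o - 1)*(o^2 - o - 12) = (o - 4)*(o - 1)*(o + 3)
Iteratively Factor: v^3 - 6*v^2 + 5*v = (v - 5)*(v^2 - v) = v*(v - 5)*(v - 1)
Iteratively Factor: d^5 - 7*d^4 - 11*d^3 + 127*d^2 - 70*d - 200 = (d - 5)*(d^4 - 2*d^3 - 21*d^2 + 22*d + 40) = (d - 5)*(d - 2)*(d^3 - 21*d - 20) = (d - 5)*(d - 2)*(d + 4)*(d^2 - 4*d - 5) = (d - 5)*(d - 2)*(d + 1)*(d + 4)*(d - 5)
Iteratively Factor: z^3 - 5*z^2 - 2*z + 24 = (z - 3)*(z^2 - 2*z - 8) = (z - 3)*(z + 2)*(z - 4)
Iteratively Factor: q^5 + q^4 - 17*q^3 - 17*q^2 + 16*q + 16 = (q - 1)*(q^4 + 2*q^3 - 15*q^2 - 32*q - 16) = (q - 1)*(q + 1)*(q^3 + q^2 - 16*q - 16) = (q - 1)*(q + 1)*(q + 4)*(q^2 - 3*q - 4) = (q - 1)*(q + 1)^2*(q + 4)*(q - 4)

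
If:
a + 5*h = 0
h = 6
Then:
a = -30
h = 6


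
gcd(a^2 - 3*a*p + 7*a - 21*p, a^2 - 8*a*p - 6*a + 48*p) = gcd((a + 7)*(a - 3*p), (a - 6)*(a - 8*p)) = 1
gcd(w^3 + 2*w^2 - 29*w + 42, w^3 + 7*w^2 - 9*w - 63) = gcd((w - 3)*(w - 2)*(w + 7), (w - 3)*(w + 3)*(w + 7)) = w^2 + 4*w - 21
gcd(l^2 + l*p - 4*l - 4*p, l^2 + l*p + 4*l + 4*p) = l + p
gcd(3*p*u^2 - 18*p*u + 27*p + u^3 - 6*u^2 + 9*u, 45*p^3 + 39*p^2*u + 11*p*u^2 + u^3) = 3*p + u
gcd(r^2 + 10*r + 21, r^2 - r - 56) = r + 7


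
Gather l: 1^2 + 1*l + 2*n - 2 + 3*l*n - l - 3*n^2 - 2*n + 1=3*l*n - 3*n^2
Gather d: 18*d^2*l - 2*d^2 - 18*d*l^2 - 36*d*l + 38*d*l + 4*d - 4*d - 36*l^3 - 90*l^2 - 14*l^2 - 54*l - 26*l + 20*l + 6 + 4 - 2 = d^2*(18*l - 2) + d*(-18*l^2 + 2*l) - 36*l^3 - 104*l^2 - 60*l + 8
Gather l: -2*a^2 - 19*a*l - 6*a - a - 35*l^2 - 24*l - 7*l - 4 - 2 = -2*a^2 - 7*a - 35*l^2 + l*(-19*a - 31) - 6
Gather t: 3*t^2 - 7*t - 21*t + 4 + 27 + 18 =3*t^2 - 28*t + 49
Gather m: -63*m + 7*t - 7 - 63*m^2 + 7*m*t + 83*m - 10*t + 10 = -63*m^2 + m*(7*t + 20) - 3*t + 3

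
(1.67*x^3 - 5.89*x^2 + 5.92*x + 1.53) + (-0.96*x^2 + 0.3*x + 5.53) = 1.67*x^3 - 6.85*x^2 + 6.22*x + 7.06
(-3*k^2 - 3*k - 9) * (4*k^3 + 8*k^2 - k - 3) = -12*k^5 - 36*k^4 - 57*k^3 - 60*k^2 + 18*k + 27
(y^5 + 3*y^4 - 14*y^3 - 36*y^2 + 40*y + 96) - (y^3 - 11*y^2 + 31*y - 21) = y^5 + 3*y^4 - 15*y^3 - 25*y^2 + 9*y + 117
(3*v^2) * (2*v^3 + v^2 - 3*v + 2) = 6*v^5 + 3*v^4 - 9*v^3 + 6*v^2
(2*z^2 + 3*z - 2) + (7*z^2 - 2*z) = 9*z^2 + z - 2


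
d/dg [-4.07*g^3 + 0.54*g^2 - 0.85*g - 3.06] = -12.21*g^2 + 1.08*g - 0.85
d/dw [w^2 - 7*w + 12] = 2*w - 7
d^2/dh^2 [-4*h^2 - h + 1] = -8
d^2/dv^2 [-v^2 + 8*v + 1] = -2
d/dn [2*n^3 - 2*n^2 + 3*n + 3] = 6*n^2 - 4*n + 3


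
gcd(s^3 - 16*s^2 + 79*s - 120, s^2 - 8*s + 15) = s^2 - 8*s + 15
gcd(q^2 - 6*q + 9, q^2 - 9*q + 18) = q - 3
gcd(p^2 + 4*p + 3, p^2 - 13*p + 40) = 1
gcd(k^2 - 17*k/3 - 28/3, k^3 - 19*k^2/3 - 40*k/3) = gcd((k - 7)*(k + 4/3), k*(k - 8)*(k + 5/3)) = 1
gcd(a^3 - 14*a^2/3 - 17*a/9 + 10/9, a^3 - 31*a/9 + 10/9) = a - 1/3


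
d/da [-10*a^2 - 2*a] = -20*a - 2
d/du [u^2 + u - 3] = 2*u + 1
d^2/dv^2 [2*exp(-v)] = 2*exp(-v)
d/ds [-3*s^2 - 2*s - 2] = -6*s - 2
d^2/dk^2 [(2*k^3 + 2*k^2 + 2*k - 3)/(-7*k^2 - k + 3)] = 2*(-128*k^3 + 333*k^2 - 117*k + 42)/(343*k^6 + 147*k^5 - 420*k^4 - 125*k^3 + 180*k^2 + 27*k - 27)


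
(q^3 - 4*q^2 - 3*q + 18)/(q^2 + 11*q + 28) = (q^3 - 4*q^2 - 3*q + 18)/(q^2 + 11*q + 28)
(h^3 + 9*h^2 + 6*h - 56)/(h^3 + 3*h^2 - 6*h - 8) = (h + 7)/(h + 1)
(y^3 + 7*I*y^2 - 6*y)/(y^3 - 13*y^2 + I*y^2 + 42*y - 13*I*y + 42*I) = y*(y + 6*I)/(y^2 - 13*y + 42)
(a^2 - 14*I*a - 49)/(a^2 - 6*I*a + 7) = (a - 7*I)/(a + I)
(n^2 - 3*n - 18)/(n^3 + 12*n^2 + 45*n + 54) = (n - 6)/(n^2 + 9*n + 18)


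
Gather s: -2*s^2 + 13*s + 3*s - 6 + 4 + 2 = -2*s^2 + 16*s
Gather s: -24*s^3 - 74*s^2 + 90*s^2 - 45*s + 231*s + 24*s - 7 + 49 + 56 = -24*s^3 + 16*s^2 + 210*s + 98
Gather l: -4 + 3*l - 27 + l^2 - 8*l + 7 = l^2 - 5*l - 24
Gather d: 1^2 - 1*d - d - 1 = -2*d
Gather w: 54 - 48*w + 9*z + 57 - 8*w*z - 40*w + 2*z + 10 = w*(-8*z - 88) + 11*z + 121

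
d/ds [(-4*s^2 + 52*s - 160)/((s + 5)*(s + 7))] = 20*(-5*s^2 + 2*s + 187)/(s^4 + 24*s^3 + 214*s^2 + 840*s + 1225)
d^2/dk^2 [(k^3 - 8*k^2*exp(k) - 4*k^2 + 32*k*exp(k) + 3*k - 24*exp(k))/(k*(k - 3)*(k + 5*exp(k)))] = (-13*k^5*exp(k) + 65*k^4*exp(2*k) + 39*k^4*exp(k) - 195*k^3*exp(2*k) - 78*k^3*exp(k) - 2*k^3 + 48*k^2*exp(k) + 240*k*exp(2*k) + 400*exp(3*k))/(k^3*(k^3 + 15*k^2*exp(k) + 75*k*exp(2*k) + 125*exp(3*k)))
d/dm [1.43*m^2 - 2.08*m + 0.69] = 2.86*m - 2.08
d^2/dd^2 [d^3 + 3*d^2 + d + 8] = 6*d + 6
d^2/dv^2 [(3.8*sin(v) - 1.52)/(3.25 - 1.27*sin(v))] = (13.232892*sin(v)^2 + 33.8637*sin(v) - 26.465784)/(2.048383*sin(v)^3 - 15.725775*sin(v)^2 + 40.243125*sin(v) - 34.328125)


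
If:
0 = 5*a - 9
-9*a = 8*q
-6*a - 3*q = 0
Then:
No Solution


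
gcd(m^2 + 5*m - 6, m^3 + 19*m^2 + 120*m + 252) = m + 6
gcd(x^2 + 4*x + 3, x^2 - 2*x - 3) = x + 1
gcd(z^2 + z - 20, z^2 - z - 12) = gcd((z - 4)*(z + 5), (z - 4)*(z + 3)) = z - 4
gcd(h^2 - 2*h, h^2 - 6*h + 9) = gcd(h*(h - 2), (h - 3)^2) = 1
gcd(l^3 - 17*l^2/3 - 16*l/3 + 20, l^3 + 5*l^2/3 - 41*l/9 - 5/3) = l - 5/3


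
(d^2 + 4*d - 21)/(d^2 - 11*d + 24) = (d + 7)/(d - 8)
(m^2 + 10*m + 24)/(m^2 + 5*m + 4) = (m + 6)/(m + 1)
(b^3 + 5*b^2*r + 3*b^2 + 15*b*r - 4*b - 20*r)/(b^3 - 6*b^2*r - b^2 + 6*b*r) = (-b^2 - 5*b*r - 4*b - 20*r)/(b*(-b + 6*r))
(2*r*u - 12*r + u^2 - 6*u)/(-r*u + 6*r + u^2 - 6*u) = (-2*r - u)/(r - u)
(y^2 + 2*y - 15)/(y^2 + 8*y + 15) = (y - 3)/(y + 3)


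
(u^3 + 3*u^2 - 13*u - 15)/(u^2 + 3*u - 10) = (u^2 - 2*u - 3)/(u - 2)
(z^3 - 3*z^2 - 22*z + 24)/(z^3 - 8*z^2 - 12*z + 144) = (z - 1)/(z - 6)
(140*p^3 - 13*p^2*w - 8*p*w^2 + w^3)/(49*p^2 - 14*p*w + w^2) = (20*p^2 + p*w - w^2)/(7*p - w)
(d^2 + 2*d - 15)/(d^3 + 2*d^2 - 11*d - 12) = (d + 5)/(d^2 + 5*d + 4)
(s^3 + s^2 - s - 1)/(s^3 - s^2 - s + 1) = (s + 1)/(s - 1)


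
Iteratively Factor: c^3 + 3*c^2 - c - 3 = (c - 1)*(c^2 + 4*c + 3) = (c - 1)*(c + 1)*(c + 3)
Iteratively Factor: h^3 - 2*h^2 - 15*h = (h)*(h^2 - 2*h - 15) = h*(h + 3)*(h - 5)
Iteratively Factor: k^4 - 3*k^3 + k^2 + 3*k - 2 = (k - 1)*(k^3 - 2*k^2 - k + 2) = (k - 1)*(k + 1)*(k^2 - 3*k + 2) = (k - 2)*(k - 1)*(k + 1)*(k - 1)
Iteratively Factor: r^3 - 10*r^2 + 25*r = (r - 5)*(r^2 - 5*r) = (r - 5)^2*(r)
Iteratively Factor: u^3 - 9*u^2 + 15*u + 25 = (u - 5)*(u^2 - 4*u - 5) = (u - 5)*(u + 1)*(u - 5)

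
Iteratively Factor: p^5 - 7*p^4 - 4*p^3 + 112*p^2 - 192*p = (p + 4)*(p^4 - 11*p^3 + 40*p^2 - 48*p) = (p - 3)*(p + 4)*(p^3 - 8*p^2 + 16*p) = p*(p - 3)*(p + 4)*(p^2 - 8*p + 16) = p*(p - 4)*(p - 3)*(p + 4)*(p - 4)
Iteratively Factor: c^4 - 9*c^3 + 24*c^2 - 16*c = (c - 1)*(c^3 - 8*c^2 + 16*c) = (c - 4)*(c - 1)*(c^2 - 4*c) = c*(c - 4)*(c - 1)*(c - 4)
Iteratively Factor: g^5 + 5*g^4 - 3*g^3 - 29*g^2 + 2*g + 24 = (g - 2)*(g^4 + 7*g^3 + 11*g^2 - 7*g - 12) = (g - 2)*(g + 1)*(g^3 + 6*g^2 + 5*g - 12) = (g - 2)*(g + 1)*(g + 3)*(g^2 + 3*g - 4) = (g - 2)*(g - 1)*(g + 1)*(g + 3)*(g + 4)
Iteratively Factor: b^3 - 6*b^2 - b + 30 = (b + 2)*(b^2 - 8*b + 15) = (b - 5)*(b + 2)*(b - 3)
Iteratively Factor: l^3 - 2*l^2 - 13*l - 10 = (l - 5)*(l^2 + 3*l + 2) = (l - 5)*(l + 1)*(l + 2)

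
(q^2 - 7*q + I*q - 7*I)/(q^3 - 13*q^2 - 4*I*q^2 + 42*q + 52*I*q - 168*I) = (q + I)/(q^2 + q*(-6 - 4*I) + 24*I)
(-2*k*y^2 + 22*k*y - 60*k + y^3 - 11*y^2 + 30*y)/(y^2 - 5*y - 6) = (-2*k*y + 10*k + y^2 - 5*y)/(y + 1)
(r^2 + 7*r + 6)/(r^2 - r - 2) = (r + 6)/(r - 2)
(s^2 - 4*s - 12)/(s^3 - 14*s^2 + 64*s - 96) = (s + 2)/(s^2 - 8*s + 16)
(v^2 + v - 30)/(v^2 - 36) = (v - 5)/(v - 6)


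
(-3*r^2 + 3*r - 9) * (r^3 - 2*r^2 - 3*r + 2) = -3*r^5 + 9*r^4 - 6*r^3 + 3*r^2 + 33*r - 18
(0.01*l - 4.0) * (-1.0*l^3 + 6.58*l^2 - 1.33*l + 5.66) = -0.01*l^4 + 4.0658*l^3 - 26.3333*l^2 + 5.3766*l - 22.64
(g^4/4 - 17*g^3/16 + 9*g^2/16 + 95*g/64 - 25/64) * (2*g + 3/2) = g^5/2 - 7*g^4/4 - 15*g^3/32 + 61*g^2/16 + 185*g/128 - 75/128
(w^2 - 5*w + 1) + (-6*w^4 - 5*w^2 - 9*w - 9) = -6*w^4 - 4*w^2 - 14*w - 8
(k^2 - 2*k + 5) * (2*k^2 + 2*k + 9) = 2*k^4 - 2*k^3 + 15*k^2 - 8*k + 45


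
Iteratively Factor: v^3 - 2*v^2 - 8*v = (v + 2)*(v^2 - 4*v) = v*(v + 2)*(v - 4)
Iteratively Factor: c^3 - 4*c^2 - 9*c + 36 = (c - 4)*(c^2 - 9) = (c - 4)*(c + 3)*(c - 3)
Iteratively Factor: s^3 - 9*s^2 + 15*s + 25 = (s + 1)*(s^2 - 10*s + 25) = (s - 5)*(s + 1)*(s - 5)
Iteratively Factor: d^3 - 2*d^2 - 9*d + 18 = (d - 3)*(d^2 + d - 6) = (d - 3)*(d - 2)*(d + 3)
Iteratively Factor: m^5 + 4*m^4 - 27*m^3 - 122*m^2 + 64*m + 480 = (m - 5)*(m^4 + 9*m^3 + 18*m^2 - 32*m - 96) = (m - 5)*(m + 4)*(m^3 + 5*m^2 - 2*m - 24) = (m - 5)*(m + 4)^2*(m^2 + m - 6) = (m - 5)*(m - 2)*(m + 4)^2*(m + 3)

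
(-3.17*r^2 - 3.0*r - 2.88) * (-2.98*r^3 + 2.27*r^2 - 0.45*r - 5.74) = 9.4466*r^5 + 1.7441*r^4 + 3.1989*r^3 + 13.0082*r^2 + 18.516*r + 16.5312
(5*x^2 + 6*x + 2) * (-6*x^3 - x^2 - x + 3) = -30*x^5 - 41*x^4 - 23*x^3 + 7*x^2 + 16*x + 6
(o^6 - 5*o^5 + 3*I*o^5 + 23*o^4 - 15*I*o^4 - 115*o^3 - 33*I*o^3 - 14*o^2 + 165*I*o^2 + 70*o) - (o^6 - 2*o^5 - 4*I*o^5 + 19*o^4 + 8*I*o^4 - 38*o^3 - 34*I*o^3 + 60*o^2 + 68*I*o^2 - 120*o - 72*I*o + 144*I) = -3*o^5 + 7*I*o^5 + 4*o^4 - 23*I*o^4 - 77*o^3 + I*o^3 - 74*o^2 + 97*I*o^2 + 190*o + 72*I*o - 144*I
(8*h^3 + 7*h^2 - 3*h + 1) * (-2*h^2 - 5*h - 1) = -16*h^5 - 54*h^4 - 37*h^3 + 6*h^2 - 2*h - 1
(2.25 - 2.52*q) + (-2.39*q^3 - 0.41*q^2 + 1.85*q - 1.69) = -2.39*q^3 - 0.41*q^2 - 0.67*q + 0.56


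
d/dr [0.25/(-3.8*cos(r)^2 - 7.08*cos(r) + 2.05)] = -(1.9*cos(r) + 1.77)*sin(r)/(3.8*cos(r)^2 + 7.08*cos(r) - 2.05)^2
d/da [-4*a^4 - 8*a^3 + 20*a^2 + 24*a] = -16*a^3 - 24*a^2 + 40*a + 24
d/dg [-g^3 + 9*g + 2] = 9 - 3*g^2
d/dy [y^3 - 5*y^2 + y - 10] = 3*y^2 - 10*y + 1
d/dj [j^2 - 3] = 2*j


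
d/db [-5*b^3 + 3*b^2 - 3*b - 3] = -15*b^2 + 6*b - 3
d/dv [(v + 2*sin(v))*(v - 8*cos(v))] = (v + 2*sin(v))*(8*sin(v) + 1) + (v - 8*cos(v))*(2*cos(v) + 1)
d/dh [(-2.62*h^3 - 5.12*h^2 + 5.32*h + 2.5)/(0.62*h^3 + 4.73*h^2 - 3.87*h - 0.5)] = (-9.2182*h^4 + 13.682*h^3 - 6.0692*h^2 - 18.53*h + 7.015)/(0.3844*h^6 + 5.8652*h^5 + 17.5741*h^4 - 37.2302*h^3 + 10.2469*h^2 + 3.87*h + 0.25)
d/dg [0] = 0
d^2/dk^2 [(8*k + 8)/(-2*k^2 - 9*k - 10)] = 16*(-(k + 1)*(4*k + 9)^2 + (6*k + 11)*(2*k^2 + 9*k + 10))/(2*k^2 + 9*k + 10)^3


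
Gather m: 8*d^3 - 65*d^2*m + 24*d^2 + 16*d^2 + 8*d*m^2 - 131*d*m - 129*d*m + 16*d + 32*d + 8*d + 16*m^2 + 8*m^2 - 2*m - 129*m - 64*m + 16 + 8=8*d^3 + 40*d^2 + 56*d + m^2*(8*d + 24) + m*(-65*d^2 - 260*d - 195) + 24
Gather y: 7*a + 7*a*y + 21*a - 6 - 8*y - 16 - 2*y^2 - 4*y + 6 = 28*a - 2*y^2 + y*(7*a - 12) - 16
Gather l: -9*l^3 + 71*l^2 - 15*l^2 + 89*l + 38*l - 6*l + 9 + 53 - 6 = -9*l^3 + 56*l^2 + 121*l + 56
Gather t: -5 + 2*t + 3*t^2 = 3*t^2 + 2*t - 5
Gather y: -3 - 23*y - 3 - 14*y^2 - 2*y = -14*y^2 - 25*y - 6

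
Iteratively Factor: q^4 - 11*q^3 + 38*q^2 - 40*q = (q - 2)*(q^3 - 9*q^2 + 20*q) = (q - 4)*(q - 2)*(q^2 - 5*q) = (q - 5)*(q - 4)*(q - 2)*(q)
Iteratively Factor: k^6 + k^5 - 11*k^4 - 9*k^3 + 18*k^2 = (k - 3)*(k^5 + 4*k^4 + k^3 - 6*k^2) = k*(k - 3)*(k^4 + 4*k^3 + k^2 - 6*k) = k*(k - 3)*(k - 1)*(k^3 + 5*k^2 + 6*k) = k*(k - 3)*(k - 1)*(k + 2)*(k^2 + 3*k) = k^2*(k - 3)*(k - 1)*(k + 2)*(k + 3)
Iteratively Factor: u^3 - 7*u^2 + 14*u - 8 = (u - 2)*(u^2 - 5*u + 4) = (u - 4)*(u - 2)*(u - 1)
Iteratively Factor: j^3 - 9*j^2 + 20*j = (j)*(j^2 - 9*j + 20) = j*(j - 4)*(j - 5)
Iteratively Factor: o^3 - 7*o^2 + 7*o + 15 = (o - 3)*(o^2 - 4*o - 5) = (o - 5)*(o - 3)*(o + 1)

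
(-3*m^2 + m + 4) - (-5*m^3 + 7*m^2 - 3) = 5*m^3 - 10*m^2 + m + 7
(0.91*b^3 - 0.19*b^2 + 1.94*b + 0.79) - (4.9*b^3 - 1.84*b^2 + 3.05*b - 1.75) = -3.99*b^3 + 1.65*b^2 - 1.11*b + 2.54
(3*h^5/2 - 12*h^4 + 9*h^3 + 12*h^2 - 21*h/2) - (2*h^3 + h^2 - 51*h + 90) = 3*h^5/2 - 12*h^4 + 7*h^3 + 11*h^2 + 81*h/2 - 90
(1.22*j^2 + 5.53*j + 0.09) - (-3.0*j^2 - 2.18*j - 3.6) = 4.22*j^2 + 7.71*j + 3.69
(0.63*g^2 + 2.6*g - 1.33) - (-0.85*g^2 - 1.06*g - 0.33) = 1.48*g^2 + 3.66*g - 1.0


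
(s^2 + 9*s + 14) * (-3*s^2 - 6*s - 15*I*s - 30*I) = -3*s^4 - 33*s^3 - 15*I*s^3 - 96*s^2 - 165*I*s^2 - 84*s - 480*I*s - 420*I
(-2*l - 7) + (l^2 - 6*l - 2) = l^2 - 8*l - 9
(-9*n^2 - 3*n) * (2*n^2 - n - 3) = -18*n^4 + 3*n^3 + 30*n^2 + 9*n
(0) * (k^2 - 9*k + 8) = 0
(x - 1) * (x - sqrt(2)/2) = x^2 - x - sqrt(2)*x/2 + sqrt(2)/2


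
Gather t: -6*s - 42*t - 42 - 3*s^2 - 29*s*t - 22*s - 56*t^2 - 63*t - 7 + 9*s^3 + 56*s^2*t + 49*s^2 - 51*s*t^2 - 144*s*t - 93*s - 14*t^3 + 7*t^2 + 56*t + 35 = 9*s^3 + 46*s^2 - 121*s - 14*t^3 + t^2*(-51*s - 49) + t*(56*s^2 - 173*s - 49) - 14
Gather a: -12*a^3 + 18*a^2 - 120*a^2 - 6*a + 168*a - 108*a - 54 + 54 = -12*a^3 - 102*a^2 + 54*a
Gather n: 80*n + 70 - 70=80*n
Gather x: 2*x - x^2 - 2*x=-x^2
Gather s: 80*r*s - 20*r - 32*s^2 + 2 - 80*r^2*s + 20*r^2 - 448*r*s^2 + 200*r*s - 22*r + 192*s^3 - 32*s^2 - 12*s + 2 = 20*r^2 - 42*r + 192*s^3 + s^2*(-448*r - 64) + s*(-80*r^2 + 280*r - 12) + 4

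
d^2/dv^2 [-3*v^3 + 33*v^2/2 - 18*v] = 33 - 18*v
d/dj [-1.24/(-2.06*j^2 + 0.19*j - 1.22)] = (0.2356 - 5.1088*j)/(2.06*j^2 - 0.19*j + 1.22)^2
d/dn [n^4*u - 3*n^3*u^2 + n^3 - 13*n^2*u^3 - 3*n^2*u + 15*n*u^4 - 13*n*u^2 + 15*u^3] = 4*n^3*u - 9*n^2*u^2 + 3*n^2 - 26*n*u^3 - 6*n*u + 15*u^4 - 13*u^2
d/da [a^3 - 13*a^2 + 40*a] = 3*a^2 - 26*a + 40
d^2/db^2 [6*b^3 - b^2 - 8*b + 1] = 36*b - 2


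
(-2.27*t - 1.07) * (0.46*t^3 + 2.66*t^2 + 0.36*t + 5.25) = -1.0442*t^4 - 6.5304*t^3 - 3.6634*t^2 - 12.3027*t - 5.6175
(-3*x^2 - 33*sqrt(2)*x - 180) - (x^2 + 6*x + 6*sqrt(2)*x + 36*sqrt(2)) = -4*x^2 - 39*sqrt(2)*x - 6*x - 180 - 36*sqrt(2)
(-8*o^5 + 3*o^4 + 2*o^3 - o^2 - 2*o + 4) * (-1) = 8*o^5 - 3*o^4 - 2*o^3 + o^2 + 2*o - 4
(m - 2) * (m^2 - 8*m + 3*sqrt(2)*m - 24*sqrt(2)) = m^3 - 10*m^2 + 3*sqrt(2)*m^2 - 30*sqrt(2)*m + 16*m + 48*sqrt(2)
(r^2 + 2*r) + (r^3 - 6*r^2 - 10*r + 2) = r^3 - 5*r^2 - 8*r + 2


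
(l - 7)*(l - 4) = l^2 - 11*l + 28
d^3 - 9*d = d*(d - 3)*(d + 3)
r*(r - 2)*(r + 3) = r^3 + r^2 - 6*r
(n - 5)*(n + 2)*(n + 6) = n^3 + 3*n^2 - 28*n - 60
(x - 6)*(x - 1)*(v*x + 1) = v*x^3 - 7*v*x^2 + 6*v*x + x^2 - 7*x + 6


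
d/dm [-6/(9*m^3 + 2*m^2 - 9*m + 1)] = 6*(27*m^2 + 4*m - 9)/(9*m^3 + 2*m^2 - 9*m + 1)^2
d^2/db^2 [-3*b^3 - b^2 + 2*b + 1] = -18*b - 2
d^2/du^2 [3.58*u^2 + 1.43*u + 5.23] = 7.16000000000000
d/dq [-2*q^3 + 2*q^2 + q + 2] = -6*q^2 + 4*q + 1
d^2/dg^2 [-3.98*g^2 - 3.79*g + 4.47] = -7.96000000000000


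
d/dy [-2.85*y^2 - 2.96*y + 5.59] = -5.7*y - 2.96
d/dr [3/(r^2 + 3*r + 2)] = 3*(-2*r - 3)/(r^2 + 3*r + 2)^2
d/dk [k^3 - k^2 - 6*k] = 3*k^2 - 2*k - 6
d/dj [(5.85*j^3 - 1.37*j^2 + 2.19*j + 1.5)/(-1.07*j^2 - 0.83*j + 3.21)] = (-6.2595*j^4 - 9.711*j^3 + 59.8159*j^2 - 5.5854*j + 8.2749)/(1.1449*j^4 + 1.7762*j^3 - 6.1805*j^2 - 5.3286*j + 10.3041)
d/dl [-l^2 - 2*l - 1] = -2*l - 2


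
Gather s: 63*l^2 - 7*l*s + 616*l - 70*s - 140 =63*l^2 + 616*l + s*(-7*l - 70) - 140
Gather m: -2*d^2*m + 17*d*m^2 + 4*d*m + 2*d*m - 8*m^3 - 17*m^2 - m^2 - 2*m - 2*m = -8*m^3 + m^2*(17*d - 18) + m*(-2*d^2 + 6*d - 4)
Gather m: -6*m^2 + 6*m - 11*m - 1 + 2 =-6*m^2 - 5*m + 1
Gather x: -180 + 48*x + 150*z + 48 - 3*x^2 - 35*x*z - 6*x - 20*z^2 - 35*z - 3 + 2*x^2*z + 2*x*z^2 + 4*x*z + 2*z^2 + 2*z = x^2*(2*z - 3) + x*(2*z^2 - 31*z + 42) - 18*z^2 + 117*z - 135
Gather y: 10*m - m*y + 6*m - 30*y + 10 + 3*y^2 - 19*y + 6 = 16*m + 3*y^2 + y*(-m - 49) + 16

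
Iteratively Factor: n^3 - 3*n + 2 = (n - 1)*(n^2 + n - 2) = (n - 1)^2*(n + 2)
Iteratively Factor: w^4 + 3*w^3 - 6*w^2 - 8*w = (w - 2)*(w^3 + 5*w^2 + 4*w) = w*(w - 2)*(w^2 + 5*w + 4) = w*(w - 2)*(w + 1)*(w + 4)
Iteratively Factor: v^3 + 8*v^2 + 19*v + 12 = (v + 3)*(v^2 + 5*v + 4) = (v + 1)*(v + 3)*(v + 4)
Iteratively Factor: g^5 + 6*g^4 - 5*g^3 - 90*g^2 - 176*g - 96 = (g - 4)*(g^4 + 10*g^3 + 35*g^2 + 50*g + 24) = (g - 4)*(g + 3)*(g^3 + 7*g^2 + 14*g + 8) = (g - 4)*(g + 2)*(g + 3)*(g^2 + 5*g + 4) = (g - 4)*(g + 1)*(g + 2)*(g + 3)*(g + 4)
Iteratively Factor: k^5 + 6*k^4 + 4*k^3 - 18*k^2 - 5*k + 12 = (k + 3)*(k^4 + 3*k^3 - 5*k^2 - 3*k + 4) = (k - 1)*(k + 3)*(k^3 + 4*k^2 - k - 4) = (k - 1)^2*(k + 3)*(k^2 + 5*k + 4) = (k - 1)^2*(k + 1)*(k + 3)*(k + 4)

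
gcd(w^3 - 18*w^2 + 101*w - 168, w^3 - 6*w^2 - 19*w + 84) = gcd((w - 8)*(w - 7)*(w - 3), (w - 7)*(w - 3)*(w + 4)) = w^2 - 10*w + 21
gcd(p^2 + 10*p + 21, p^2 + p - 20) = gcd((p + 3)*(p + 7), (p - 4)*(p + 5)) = 1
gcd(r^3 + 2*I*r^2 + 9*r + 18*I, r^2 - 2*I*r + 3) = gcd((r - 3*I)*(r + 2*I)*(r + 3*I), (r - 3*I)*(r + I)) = r - 3*I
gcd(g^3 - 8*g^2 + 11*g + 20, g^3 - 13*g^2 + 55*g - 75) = g - 5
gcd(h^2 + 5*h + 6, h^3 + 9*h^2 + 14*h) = h + 2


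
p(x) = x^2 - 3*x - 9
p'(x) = 2*x - 3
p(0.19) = -9.53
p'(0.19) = -2.62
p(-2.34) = 3.50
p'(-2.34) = -7.68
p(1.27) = -11.20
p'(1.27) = -0.46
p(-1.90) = 0.31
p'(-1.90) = -6.80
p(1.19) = -11.15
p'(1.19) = -0.62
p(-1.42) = -2.72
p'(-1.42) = -5.84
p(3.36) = -7.79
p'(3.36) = 3.72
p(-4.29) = 22.27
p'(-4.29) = -11.58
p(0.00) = -9.00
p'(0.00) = -3.00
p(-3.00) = 9.00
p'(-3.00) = -9.00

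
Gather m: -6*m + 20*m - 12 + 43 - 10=14*m + 21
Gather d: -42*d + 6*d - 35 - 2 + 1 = -36*d - 36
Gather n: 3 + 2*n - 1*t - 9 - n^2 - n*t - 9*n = -n^2 + n*(-t - 7) - t - 6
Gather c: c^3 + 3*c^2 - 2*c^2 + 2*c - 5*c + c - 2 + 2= c^3 + c^2 - 2*c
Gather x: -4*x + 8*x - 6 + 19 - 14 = 4*x - 1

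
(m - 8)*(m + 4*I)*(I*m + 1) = I*m^3 - 3*m^2 - 8*I*m^2 + 24*m + 4*I*m - 32*I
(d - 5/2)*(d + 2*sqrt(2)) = d^2 - 5*d/2 + 2*sqrt(2)*d - 5*sqrt(2)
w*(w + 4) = w^2 + 4*w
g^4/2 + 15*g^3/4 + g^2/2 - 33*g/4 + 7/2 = (g/2 + 1)*(g - 1)*(g - 1/2)*(g + 7)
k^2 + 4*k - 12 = (k - 2)*(k + 6)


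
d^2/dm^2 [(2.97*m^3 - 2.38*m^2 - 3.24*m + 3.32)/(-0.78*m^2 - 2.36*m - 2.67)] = (7.105427357601e-15*m^4 - 25.532556*m^3 - 154.14624*m^2 - 204.191478*m - 30.051892)/(0.474552*m^6 + 4.307472*m^5 + 17.906148*m^4 + 42.633872*m^3 + 61.294122*m^2 + 50.472612*m + 19.034163)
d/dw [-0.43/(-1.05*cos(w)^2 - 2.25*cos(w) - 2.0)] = (0.903*cos(w) + 0.9675)*sin(w)/(1.05*cos(w)^2 + 2.25*cos(w) + 2.0)^2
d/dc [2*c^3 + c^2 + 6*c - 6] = 6*c^2 + 2*c + 6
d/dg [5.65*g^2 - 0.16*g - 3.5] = 11.3*g - 0.16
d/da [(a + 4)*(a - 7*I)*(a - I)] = 3*a^2 + a*(8 - 16*I) - 7 - 32*I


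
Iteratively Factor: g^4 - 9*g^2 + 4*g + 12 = (g - 2)*(g^3 + 2*g^2 - 5*g - 6) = (g - 2)^2*(g^2 + 4*g + 3) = (g - 2)^2*(g + 1)*(g + 3)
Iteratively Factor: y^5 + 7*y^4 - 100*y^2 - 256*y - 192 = (y - 4)*(y^4 + 11*y^3 + 44*y^2 + 76*y + 48) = (y - 4)*(y + 3)*(y^3 + 8*y^2 + 20*y + 16) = (y - 4)*(y + 3)*(y + 4)*(y^2 + 4*y + 4) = (y - 4)*(y + 2)*(y + 3)*(y + 4)*(y + 2)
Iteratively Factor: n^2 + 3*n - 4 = (n - 1)*(n + 4)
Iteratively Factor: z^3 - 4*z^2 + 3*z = (z)*(z^2 - 4*z + 3) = z*(z - 1)*(z - 3)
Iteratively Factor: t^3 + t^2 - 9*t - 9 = (t + 3)*(t^2 - 2*t - 3) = (t - 3)*(t + 3)*(t + 1)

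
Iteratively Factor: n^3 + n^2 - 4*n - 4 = (n - 2)*(n^2 + 3*n + 2) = (n - 2)*(n + 2)*(n + 1)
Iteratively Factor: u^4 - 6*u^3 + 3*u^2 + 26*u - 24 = (u - 1)*(u^3 - 5*u^2 - 2*u + 24) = (u - 4)*(u - 1)*(u^2 - u - 6) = (u - 4)*(u - 3)*(u - 1)*(u + 2)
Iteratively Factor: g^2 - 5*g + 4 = (g - 4)*(g - 1)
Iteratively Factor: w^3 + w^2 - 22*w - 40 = (w - 5)*(w^2 + 6*w + 8) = (w - 5)*(w + 4)*(w + 2)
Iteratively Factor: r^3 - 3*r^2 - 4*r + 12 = (r - 2)*(r^2 - r - 6) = (r - 3)*(r - 2)*(r + 2)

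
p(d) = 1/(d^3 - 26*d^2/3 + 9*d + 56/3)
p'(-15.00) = 0.00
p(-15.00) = 0.00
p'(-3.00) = -0.00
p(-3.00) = -0.00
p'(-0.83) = -1.17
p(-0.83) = 0.21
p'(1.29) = 0.03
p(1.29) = 0.06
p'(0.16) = -0.02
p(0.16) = 0.05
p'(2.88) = 1.38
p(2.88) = -0.29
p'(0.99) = 0.01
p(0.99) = 0.05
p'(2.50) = 2.26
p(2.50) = 0.38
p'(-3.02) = -0.01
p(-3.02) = -0.01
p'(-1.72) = -0.06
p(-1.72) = -0.04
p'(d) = (-3*d^2 + 52*d/3 - 9)/(d^3 - 26*d^2/3 + 9*d + 56/3)^2 = 3*(-9*d^2 + 52*d - 27)/(3*d^3 - 26*d^2 + 27*d + 56)^2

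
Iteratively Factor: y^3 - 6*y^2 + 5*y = (y)*(y^2 - 6*y + 5) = y*(y - 5)*(y - 1)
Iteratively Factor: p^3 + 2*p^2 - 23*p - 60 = (p + 3)*(p^2 - p - 20) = (p + 3)*(p + 4)*(p - 5)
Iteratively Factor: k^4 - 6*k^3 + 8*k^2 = (k - 2)*(k^3 - 4*k^2) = (k - 4)*(k - 2)*(k^2) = k*(k - 4)*(k - 2)*(k)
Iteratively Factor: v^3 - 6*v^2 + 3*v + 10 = (v - 5)*(v^2 - v - 2) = (v - 5)*(v + 1)*(v - 2)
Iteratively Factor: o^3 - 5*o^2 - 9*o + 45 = (o + 3)*(o^2 - 8*o + 15) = (o - 3)*(o + 3)*(o - 5)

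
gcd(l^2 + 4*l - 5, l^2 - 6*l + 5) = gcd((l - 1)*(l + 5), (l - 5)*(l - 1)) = l - 1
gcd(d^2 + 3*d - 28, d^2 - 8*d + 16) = d - 4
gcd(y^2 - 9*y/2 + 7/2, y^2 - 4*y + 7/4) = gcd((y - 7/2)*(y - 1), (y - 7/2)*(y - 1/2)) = y - 7/2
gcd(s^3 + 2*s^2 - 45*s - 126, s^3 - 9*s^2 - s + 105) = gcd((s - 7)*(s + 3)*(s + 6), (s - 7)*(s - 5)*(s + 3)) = s^2 - 4*s - 21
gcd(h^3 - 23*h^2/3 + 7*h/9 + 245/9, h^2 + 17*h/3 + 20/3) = h + 5/3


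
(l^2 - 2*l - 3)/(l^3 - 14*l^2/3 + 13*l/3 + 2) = 3*(l + 1)/(3*l^2 - 5*l - 2)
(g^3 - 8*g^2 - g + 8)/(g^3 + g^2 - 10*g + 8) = (g^2 - 7*g - 8)/(g^2 + 2*g - 8)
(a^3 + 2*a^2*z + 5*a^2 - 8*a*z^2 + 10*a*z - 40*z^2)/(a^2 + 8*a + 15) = (a^2 + 2*a*z - 8*z^2)/(a + 3)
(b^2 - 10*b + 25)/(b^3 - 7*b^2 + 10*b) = (b - 5)/(b*(b - 2))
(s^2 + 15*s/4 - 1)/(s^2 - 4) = (s^2 + 15*s/4 - 1)/(s^2 - 4)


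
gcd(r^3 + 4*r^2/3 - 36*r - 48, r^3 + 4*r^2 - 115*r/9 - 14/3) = r + 6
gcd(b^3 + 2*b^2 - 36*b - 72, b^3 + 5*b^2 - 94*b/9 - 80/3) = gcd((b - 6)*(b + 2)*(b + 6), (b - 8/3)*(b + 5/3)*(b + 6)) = b + 6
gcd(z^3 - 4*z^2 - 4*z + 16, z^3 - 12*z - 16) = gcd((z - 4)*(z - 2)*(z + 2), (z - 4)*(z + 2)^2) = z^2 - 2*z - 8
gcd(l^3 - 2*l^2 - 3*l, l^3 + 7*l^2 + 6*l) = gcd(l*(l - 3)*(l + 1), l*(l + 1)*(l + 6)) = l^2 + l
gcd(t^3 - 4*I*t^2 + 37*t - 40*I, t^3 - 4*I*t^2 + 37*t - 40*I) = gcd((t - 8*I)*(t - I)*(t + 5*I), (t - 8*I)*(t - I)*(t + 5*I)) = t^3 - 4*I*t^2 + 37*t - 40*I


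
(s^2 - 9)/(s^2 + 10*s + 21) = (s - 3)/(s + 7)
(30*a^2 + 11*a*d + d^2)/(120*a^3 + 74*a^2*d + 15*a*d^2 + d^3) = 1/(4*a + d)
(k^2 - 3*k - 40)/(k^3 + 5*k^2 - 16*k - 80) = (k - 8)/(k^2 - 16)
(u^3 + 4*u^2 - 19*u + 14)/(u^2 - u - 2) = (u^2 + 6*u - 7)/(u + 1)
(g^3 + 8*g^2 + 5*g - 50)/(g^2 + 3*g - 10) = g + 5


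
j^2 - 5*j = j*(j - 5)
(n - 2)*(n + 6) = n^2 + 4*n - 12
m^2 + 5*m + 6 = (m + 2)*(m + 3)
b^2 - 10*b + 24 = (b - 6)*(b - 4)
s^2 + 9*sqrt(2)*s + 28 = (s + 2*sqrt(2))*(s + 7*sqrt(2))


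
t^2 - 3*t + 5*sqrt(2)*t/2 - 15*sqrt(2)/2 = (t - 3)*(t + 5*sqrt(2)/2)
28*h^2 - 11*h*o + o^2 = (-7*h + o)*(-4*h + o)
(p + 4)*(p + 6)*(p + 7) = p^3 + 17*p^2 + 94*p + 168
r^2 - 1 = (r - 1)*(r + 1)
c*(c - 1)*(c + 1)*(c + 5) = c^4 + 5*c^3 - c^2 - 5*c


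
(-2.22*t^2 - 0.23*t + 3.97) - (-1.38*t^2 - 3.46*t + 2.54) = -0.84*t^2 + 3.23*t + 1.43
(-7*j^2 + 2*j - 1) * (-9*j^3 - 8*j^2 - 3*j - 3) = 63*j^5 + 38*j^4 + 14*j^3 + 23*j^2 - 3*j + 3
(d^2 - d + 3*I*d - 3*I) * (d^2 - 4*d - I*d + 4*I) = d^4 - 5*d^3 + 2*I*d^3 + 7*d^2 - 10*I*d^2 - 15*d + 8*I*d + 12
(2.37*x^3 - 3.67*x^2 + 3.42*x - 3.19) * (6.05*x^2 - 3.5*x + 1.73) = 14.3385*x^5 - 30.4985*x^4 + 37.6361*x^3 - 37.6186*x^2 + 17.0816*x - 5.5187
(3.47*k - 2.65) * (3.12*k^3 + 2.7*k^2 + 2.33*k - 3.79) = 10.8264*k^4 + 1.101*k^3 + 0.9301*k^2 - 19.3258*k + 10.0435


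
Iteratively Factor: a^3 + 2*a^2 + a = (a + 1)*(a^2 + a) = a*(a + 1)*(a + 1)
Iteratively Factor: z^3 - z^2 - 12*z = (z + 3)*(z^2 - 4*z) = (z - 4)*(z + 3)*(z)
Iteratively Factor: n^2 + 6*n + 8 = (n + 4)*(n + 2)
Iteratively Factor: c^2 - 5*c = (c - 5)*(c)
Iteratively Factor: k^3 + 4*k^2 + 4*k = (k)*(k^2 + 4*k + 4) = k*(k + 2)*(k + 2)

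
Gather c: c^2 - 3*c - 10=c^2 - 3*c - 10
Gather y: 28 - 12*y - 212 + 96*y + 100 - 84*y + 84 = 0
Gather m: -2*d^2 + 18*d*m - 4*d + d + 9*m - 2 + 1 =-2*d^2 - 3*d + m*(18*d + 9) - 1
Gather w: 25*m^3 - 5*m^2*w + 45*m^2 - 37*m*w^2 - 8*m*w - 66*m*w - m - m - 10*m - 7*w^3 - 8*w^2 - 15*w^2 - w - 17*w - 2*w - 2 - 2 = 25*m^3 + 45*m^2 - 12*m - 7*w^3 + w^2*(-37*m - 23) + w*(-5*m^2 - 74*m - 20) - 4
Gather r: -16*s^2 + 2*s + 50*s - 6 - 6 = -16*s^2 + 52*s - 12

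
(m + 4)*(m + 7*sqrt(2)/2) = m^2 + 4*m + 7*sqrt(2)*m/2 + 14*sqrt(2)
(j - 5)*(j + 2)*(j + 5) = j^3 + 2*j^2 - 25*j - 50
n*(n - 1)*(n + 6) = n^3 + 5*n^2 - 6*n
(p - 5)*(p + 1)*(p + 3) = p^3 - p^2 - 17*p - 15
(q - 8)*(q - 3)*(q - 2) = q^3 - 13*q^2 + 46*q - 48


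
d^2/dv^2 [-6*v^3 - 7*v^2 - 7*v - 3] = -36*v - 14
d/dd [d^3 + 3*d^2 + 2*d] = 3*d^2 + 6*d + 2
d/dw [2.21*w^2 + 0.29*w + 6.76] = 4.42*w + 0.29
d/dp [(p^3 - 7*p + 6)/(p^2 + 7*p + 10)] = (p^4 + 14*p^3 + 37*p^2 - 12*p - 112)/(p^4 + 14*p^3 + 69*p^2 + 140*p + 100)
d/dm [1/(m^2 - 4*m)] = 2*(2 - m)/(m^2*(m - 4)^2)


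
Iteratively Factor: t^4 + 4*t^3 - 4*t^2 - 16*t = (t - 2)*(t^3 + 6*t^2 + 8*t) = t*(t - 2)*(t^2 + 6*t + 8) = t*(t - 2)*(t + 4)*(t + 2)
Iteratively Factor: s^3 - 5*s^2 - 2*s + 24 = (s - 4)*(s^2 - s - 6) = (s - 4)*(s - 3)*(s + 2)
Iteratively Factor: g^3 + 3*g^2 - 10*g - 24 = (g + 4)*(g^2 - g - 6) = (g - 3)*(g + 4)*(g + 2)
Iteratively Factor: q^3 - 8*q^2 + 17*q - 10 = (q - 1)*(q^2 - 7*q + 10) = (q - 2)*(q - 1)*(q - 5)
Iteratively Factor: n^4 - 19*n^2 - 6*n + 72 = (n - 2)*(n^3 + 2*n^2 - 15*n - 36) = (n - 2)*(n + 3)*(n^2 - n - 12) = (n - 2)*(n + 3)^2*(n - 4)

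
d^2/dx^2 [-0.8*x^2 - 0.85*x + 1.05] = -1.60000000000000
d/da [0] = 0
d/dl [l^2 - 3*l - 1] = 2*l - 3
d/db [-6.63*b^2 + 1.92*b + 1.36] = 1.92 - 13.26*b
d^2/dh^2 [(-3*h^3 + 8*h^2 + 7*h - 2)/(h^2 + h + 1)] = 2*(-h^3 - 39*h^2 - 36*h + 1)/(h^6 + 3*h^5 + 6*h^4 + 7*h^3 + 6*h^2 + 3*h + 1)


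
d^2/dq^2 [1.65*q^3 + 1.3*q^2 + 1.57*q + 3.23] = 9.9*q + 2.6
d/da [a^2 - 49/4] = 2*a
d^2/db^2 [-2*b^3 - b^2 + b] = -12*b - 2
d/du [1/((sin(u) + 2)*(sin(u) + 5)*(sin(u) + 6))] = (-26*sin(u) + 3*cos(u)^2 - 55)*cos(u)/((sin(u) + 2)^2*(sin(u) + 5)^2*(sin(u) + 6)^2)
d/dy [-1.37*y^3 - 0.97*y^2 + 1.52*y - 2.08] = -4.11*y^2 - 1.94*y + 1.52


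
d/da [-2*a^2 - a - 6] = -4*a - 1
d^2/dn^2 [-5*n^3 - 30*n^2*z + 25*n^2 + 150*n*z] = -30*n - 60*z + 50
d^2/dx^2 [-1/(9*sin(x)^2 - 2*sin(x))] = 2*(162*sin(x) - 27 - 241/sin(x) + 54/sin(x)^2 - 4/sin(x)^3)/(9*sin(x) - 2)^3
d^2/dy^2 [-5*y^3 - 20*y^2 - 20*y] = -30*y - 40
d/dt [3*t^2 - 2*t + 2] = 6*t - 2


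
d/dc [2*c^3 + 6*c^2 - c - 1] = 6*c^2 + 12*c - 1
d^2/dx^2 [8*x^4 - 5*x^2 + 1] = 96*x^2 - 10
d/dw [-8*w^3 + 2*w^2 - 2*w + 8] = -24*w^2 + 4*w - 2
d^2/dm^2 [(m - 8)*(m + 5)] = 2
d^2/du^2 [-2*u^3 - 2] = -12*u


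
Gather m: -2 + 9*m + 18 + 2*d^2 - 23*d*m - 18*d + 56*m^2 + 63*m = 2*d^2 - 18*d + 56*m^2 + m*(72 - 23*d) + 16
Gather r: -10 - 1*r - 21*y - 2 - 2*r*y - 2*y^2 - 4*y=r*(-2*y - 1) - 2*y^2 - 25*y - 12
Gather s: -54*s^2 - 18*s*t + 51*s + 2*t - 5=-54*s^2 + s*(51 - 18*t) + 2*t - 5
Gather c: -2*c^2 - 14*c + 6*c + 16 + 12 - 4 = -2*c^2 - 8*c + 24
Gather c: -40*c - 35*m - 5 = -40*c - 35*m - 5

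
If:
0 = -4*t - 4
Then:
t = -1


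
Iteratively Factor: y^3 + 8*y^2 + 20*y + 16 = (y + 2)*(y^2 + 6*y + 8) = (y + 2)*(y + 4)*(y + 2)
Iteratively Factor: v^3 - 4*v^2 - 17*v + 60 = (v - 5)*(v^2 + v - 12) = (v - 5)*(v - 3)*(v + 4)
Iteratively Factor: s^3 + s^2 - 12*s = (s + 4)*(s^2 - 3*s) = s*(s + 4)*(s - 3)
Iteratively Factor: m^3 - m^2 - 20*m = (m - 5)*(m^2 + 4*m) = m*(m - 5)*(m + 4)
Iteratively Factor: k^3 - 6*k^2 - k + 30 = (k - 5)*(k^2 - k - 6) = (k - 5)*(k + 2)*(k - 3)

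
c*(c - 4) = c^2 - 4*c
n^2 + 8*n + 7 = (n + 1)*(n + 7)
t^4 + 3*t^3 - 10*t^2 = t^2*(t - 2)*(t + 5)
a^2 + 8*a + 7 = (a + 1)*(a + 7)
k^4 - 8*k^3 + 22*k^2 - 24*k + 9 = (k - 3)^2*(k - 1)^2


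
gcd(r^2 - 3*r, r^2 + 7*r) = r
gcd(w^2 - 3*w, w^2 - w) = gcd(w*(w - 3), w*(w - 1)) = w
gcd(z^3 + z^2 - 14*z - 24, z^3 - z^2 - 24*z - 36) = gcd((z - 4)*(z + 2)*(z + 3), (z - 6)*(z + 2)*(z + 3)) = z^2 + 5*z + 6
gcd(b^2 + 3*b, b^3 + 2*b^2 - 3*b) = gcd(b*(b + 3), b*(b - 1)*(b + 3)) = b^2 + 3*b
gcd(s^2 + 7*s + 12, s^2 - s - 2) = 1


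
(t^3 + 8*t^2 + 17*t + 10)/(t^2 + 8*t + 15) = (t^2 + 3*t + 2)/(t + 3)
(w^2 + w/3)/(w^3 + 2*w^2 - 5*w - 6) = w*(3*w + 1)/(3*(w^3 + 2*w^2 - 5*w - 6))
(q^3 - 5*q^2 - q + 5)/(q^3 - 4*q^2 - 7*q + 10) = (q + 1)/(q + 2)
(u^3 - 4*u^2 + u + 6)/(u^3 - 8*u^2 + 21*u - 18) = (u + 1)/(u - 3)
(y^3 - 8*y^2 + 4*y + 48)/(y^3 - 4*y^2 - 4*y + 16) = (y - 6)/(y - 2)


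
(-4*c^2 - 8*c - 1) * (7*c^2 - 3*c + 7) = -28*c^4 - 44*c^3 - 11*c^2 - 53*c - 7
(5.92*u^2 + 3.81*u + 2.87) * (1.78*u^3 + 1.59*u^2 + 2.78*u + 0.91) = 10.5376*u^5 + 16.1946*u^4 + 27.6241*u^3 + 20.5423*u^2 + 11.4457*u + 2.6117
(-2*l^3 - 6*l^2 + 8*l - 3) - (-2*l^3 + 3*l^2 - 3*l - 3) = -9*l^2 + 11*l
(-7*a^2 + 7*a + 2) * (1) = -7*a^2 + 7*a + 2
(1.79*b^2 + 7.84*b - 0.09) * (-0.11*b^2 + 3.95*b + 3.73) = -0.1969*b^4 + 6.2081*b^3 + 37.6546*b^2 + 28.8877*b - 0.3357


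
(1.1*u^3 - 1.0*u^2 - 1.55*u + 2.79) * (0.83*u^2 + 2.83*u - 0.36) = 0.913*u^5 + 2.283*u^4 - 4.5125*u^3 - 1.7108*u^2 + 8.4537*u - 1.0044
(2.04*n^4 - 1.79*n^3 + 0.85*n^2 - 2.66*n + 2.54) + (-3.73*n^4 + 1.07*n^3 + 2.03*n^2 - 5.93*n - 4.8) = -1.69*n^4 - 0.72*n^3 + 2.88*n^2 - 8.59*n - 2.26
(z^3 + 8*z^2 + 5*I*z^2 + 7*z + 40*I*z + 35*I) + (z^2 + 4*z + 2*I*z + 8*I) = z^3 + 9*z^2 + 5*I*z^2 + 11*z + 42*I*z + 43*I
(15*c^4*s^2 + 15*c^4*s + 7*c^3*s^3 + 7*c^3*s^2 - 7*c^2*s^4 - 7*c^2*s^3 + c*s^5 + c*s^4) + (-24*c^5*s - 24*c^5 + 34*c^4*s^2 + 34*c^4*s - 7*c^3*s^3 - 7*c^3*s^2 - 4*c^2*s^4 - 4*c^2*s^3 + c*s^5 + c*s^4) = -24*c^5*s - 24*c^5 + 49*c^4*s^2 + 49*c^4*s - 11*c^2*s^4 - 11*c^2*s^3 + 2*c*s^5 + 2*c*s^4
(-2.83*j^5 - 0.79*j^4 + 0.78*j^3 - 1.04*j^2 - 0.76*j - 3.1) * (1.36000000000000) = -3.8488*j^5 - 1.0744*j^4 + 1.0608*j^3 - 1.4144*j^2 - 1.0336*j - 4.216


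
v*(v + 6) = v^2 + 6*v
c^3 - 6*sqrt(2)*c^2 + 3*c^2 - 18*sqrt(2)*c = c*(c + 3)*(c - 6*sqrt(2))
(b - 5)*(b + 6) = b^2 + b - 30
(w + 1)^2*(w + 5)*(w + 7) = w^4 + 14*w^3 + 60*w^2 + 82*w + 35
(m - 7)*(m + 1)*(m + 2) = m^3 - 4*m^2 - 19*m - 14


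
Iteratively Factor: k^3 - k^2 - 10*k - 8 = (k + 2)*(k^2 - 3*k - 4) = (k - 4)*(k + 2)*(k + 1)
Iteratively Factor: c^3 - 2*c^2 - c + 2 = (c - 2)*(c^2 - 1) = (c - 2)*(c + 1)*(c - 1)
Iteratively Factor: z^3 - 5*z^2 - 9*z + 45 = (z + 3)*(z^2 - 8*z + 15) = (z - 5)*(z + 3)*(z - 3)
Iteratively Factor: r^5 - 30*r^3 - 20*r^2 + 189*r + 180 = (r + 4)*(r^4 - 4*r^3 - 14*r^2 + 36*r + 45) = (r - 5)*(r + 4)*(r^3 + r^2 - 9*r - 9) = (r - 5)*(r + 3)*(r + 4)*(r^2 - 2*r - 3) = (r - 5)*(r + 1)*(r + 3)*(r + 4)*(r - 3)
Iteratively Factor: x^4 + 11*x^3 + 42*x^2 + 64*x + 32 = (x + 2)*(x^3 + 9*x^2 + 24*x + 16) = (x + 2)*(x + 4)*(x^2 + 5*x + 4) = (x + 2)*(x + 4)^2*(x + 1)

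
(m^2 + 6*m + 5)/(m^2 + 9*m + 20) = (m + 1)/(m + 4)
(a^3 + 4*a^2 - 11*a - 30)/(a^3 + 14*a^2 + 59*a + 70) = (a - 3)/(a + 7)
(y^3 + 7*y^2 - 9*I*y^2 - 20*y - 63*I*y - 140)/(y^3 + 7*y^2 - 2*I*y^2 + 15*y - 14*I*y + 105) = (y - 4*I)/(y + 3*I)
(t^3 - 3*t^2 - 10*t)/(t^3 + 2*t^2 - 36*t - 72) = t*(t - 5)/(t^2 - 36)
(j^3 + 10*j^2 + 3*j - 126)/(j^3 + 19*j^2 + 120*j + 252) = (j - 3)/(j + 6)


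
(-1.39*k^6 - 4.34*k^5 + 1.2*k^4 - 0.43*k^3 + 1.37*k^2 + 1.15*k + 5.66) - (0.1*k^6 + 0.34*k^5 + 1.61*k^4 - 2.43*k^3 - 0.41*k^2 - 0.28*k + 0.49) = -1.49*k^6 - 4.68*k^5 - 0.41*k^4 + 2.0*k^3 + 1.78*k^2 + 1.43*k + 5.17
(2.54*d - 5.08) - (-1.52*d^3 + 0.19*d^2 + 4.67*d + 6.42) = 1.52*d^3 - 0.19*d^2 - 2.13*d - 11.5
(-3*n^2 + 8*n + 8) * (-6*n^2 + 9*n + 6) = 18*n^4 - 75*n^3 + 6*n^2 + 120*n + 48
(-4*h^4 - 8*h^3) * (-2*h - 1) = 8*h^5 + 20*h^4 + 8*h^3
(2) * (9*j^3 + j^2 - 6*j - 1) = 18*j^3 + 2*j^2 - 12*j - 2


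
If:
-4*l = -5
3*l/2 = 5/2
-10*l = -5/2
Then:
No Solution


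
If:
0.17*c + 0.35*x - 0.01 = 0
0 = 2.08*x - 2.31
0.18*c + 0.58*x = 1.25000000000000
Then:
No Solution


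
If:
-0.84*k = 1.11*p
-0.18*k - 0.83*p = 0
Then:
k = 0.00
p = 0.00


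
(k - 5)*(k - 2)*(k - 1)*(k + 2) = k^4 - 6*k^3 + k^2 + 24*k - 20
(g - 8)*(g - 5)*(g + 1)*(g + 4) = g^4 - 8*g^3 - 21*g^2 + 148*g + 160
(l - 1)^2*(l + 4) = l^3 + 2*l^2 - 7*l + 4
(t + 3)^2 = t^2 + 6*t + 9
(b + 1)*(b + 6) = b^2 + 7*b + 6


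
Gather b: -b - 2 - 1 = -b - 3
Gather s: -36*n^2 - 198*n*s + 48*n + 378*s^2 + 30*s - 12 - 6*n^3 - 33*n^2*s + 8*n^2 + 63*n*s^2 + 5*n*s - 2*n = -6*n^3 - 28*n^2 + 46*n + s^2*(63*n + 378) + s*(-33*n^2 - 193*n + 30) - 12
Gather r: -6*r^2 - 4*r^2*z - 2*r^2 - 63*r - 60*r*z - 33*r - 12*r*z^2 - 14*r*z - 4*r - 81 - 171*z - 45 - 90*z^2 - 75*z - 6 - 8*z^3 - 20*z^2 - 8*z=r^2*(-4*z - 8) + r*(-12*z^2 - 74*z - 100) - 8*z^3 - 110*z^2 - 254*z - 132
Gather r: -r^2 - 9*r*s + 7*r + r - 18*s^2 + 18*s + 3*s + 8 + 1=-r^2 + r*(8 - 9*s) - 18*s^2 + 21*s + 9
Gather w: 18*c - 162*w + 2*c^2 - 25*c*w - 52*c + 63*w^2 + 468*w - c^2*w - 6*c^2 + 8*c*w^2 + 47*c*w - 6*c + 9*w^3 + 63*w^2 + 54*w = -4*c^2 - 40*c + 9*w^3 + w^2*(8*c + 126) + w*(-c^2 + 22*c + 360)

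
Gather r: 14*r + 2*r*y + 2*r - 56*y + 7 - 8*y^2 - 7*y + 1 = r*(2*y + 16) - 8*y^2 - 63*y + 8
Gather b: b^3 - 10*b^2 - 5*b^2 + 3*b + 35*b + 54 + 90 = b^3 - 15*b^2 + 38*b + 144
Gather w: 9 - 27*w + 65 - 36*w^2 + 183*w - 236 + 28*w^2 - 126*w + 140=-8*w^2 + 30*w - 22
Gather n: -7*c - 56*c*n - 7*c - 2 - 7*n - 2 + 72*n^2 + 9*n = -14*c + 72*n^2 + n*(2 - 56*c) - 4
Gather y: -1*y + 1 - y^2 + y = 1 - y^2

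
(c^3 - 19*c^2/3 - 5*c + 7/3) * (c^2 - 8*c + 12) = c^5 - 43*c^4/3 + 173*c^3/3 - 101*c^2/3 - 236*c/3 + 28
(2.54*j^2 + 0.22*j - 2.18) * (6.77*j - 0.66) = 17.1958*j^3 - 0.187*j^2 - 14.9038*j + 1.4388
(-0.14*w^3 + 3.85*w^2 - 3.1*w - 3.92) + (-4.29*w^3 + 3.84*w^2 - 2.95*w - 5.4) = -4.43*w^3 + 7.69*w^2 - 6.05*w - 9.32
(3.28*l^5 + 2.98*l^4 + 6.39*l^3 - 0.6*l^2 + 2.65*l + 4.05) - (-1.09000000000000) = 3.28*l^5 + 2.98*l^4 + 6.39*l^3 - 0.6*l^2 + 2.65*l + 5.14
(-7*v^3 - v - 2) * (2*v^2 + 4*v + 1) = -14*v^5 - 28*v^4 - 9*v^3 - 8*v^2 - 9*v - 2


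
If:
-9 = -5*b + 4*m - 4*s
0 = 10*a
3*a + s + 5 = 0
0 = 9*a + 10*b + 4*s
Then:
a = 0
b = 2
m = -19/4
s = -5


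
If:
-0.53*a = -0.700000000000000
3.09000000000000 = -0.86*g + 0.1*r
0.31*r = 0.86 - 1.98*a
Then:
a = 1.32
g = -4.25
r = -5.66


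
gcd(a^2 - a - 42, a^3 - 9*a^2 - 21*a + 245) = a - 7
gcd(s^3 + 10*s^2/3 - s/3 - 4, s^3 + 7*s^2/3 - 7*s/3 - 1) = s^2 + 2*s - 3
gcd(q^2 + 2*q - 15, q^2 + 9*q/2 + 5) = 1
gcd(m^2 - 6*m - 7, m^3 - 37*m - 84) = m - 7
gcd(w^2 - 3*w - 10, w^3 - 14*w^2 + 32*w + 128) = w + 2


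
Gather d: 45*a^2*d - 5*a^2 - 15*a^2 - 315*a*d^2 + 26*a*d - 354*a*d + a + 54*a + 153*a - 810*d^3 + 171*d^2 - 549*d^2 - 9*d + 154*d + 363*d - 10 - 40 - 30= -20*a^2 + 208*a - 810*d^3 + d^2*(-315*a - 378) + d*(45*a^2 - 328*a + 508) - 80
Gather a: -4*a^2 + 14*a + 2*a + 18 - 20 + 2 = -4*a^2 + 16*a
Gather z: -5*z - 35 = -5*z - 35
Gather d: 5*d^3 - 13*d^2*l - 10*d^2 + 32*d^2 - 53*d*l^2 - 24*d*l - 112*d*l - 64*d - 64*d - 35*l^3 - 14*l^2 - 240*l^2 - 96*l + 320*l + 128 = 5*d^3 + d^2*(22 - 13*l) + d*(-53*l^2 - 136*l - 128) - 35*l^3 - 254*l^2 + 224*l + 128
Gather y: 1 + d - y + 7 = d - y + 8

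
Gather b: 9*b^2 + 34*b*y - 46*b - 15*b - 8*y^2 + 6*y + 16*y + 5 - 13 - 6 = 9*b^2 + b*(34*y - 61) - 8*y^2 + 22*y - 14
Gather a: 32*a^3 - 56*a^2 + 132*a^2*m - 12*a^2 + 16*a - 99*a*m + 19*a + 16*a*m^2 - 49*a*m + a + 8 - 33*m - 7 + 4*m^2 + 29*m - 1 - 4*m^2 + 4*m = 32*a^3 + a^2*(132*m - 68) + a*(16*m^2 - 148*m + 36)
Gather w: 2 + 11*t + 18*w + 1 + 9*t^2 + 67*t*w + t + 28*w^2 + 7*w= 9*t^2 + 12*t + 28*w^2 + w*(67*t + 25) + 3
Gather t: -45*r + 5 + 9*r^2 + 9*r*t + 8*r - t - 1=9*r^2 - 37*r + t*(9*r - 1) + 4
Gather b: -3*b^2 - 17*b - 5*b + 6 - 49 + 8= -3*b^2 - 22*b - 35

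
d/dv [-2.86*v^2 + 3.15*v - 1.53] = 3.15 - 5.72*v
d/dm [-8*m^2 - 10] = -16*m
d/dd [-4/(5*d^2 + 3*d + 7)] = 4*(10*d + 3)/(5*d^2 + 3*d + 7)^2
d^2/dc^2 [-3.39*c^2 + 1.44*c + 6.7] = -6.78000000000000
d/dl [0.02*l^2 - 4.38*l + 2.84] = 0.04*l - 4.38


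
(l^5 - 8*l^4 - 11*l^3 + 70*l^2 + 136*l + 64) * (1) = l^5 - 8*l^4 - 11*l^3 + 70*l^2 + 136*l + 64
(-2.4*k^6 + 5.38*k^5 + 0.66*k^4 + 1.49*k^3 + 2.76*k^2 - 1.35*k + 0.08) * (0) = 0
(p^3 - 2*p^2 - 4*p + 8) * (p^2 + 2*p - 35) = p^5 - 43*p^3 + 70*p^2 + 156*p - 280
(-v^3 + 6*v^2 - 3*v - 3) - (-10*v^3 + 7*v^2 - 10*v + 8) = 9*v^3 - v^2 + 7*v - 11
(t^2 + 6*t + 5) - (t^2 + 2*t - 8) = 4*t + 13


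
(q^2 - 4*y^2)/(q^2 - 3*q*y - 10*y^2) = (-q + 2*y)/(-q + 5*y)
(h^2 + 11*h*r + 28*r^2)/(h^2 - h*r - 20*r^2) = (-h - 7*r)/(-h + 5*r)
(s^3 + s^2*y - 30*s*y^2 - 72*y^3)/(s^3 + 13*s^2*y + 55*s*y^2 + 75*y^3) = (s^2 - 2*s*y - 24*y^2)/(s^2 + 10*s*y + 25*y^2)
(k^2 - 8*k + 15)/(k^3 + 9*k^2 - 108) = (k - 5)/(k^2 + 12*k + 36)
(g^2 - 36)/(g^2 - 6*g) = (g + 6)/g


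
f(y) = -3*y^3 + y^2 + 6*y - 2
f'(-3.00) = -81.00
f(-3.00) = 70.00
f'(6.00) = -306.00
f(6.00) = -578.00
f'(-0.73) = -0.26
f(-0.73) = -4.68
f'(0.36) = 5.55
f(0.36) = 0.15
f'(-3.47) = -109.31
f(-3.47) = 114.57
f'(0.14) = 6.10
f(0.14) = -1.15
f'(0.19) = 6.06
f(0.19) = -0.84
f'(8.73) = -662.46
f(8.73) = -1869.42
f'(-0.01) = 5.98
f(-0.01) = -2.06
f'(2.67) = -52.82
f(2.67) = -35.95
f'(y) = -9*y^2 + 2*y + 6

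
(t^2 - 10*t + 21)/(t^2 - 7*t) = (t - 3)/t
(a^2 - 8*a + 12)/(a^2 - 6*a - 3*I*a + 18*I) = (a - 2)/(a - 3*I)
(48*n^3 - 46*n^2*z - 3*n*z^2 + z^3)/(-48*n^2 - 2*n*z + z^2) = -n + z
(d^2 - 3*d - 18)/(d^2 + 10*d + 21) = (d - 6)/(d + 7)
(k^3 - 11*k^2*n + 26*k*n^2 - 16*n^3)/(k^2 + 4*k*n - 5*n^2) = (k^2 - 10*k*n + 16*n^2)/(k + 5*n)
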